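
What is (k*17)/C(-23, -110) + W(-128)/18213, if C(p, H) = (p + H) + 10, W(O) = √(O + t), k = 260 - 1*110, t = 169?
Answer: -850/41 + √41/18213 ≈ -20.731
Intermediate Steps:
k = 150 (k = 260 - 110 = 150)
W(O) = √(169 + O) (W(O) = √(O + 169) = √(169 + O))
C(p, H) = 10 + H + p (C(p, H) = (H + p) + 10 = 10 + H + p)
(k*17)/C(-23, -110) + W(-128)/18213 = (150*17)/(10 - 110 - 23) + √(169 - 128)/18213 = 2550/(-123) + √41*(1/18213) = 2550*(-1/123) + √41/18213 = -850/41 + √41/18213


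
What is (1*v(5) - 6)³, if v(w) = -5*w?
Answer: -29791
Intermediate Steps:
(1*v(5) - 6)³ = (1*(-5*5) - 6)³ = (1*(-25) - 6)³ = (-25 - 6)³ = (-31)³ = -29791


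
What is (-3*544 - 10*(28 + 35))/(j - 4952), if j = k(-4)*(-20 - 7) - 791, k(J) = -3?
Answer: 1131/2831 ≈ 0.39951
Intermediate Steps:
j = -710 (j = -3*(-20 - 7) - 791 = -3*(-27) - 791 = 81 - 791 = -710)
(-3*544 - 10*(28 + 35))/(j - 4952) = (-3*544 - 10*(28 + 35))/(-710 - 4952) = (-1632 - 10*63)/(-5662) = (-1632 - 630)*(-1/5662) = -2262*(-1/5662) = 1131/2831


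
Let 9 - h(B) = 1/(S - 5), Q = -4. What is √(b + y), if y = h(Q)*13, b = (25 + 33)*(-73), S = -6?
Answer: I*√498014/11 ≈ 64.155*I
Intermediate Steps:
h(B) = 100/11 (h(B) = 9 - 1/(-6 - 5) = 9 - 1/(-11) = 9 - 1*(-1/11) = 9 + 1/11 = 100/11)
b = -4234 (b = 58*(-73) = -4234)
y = 1300/11 (y = (100/11)*13 = 1300/11 ≈ 118.18)
√(b + y) = √(-4234 + 1300/11) = √(-45274/11) = I*√498014/11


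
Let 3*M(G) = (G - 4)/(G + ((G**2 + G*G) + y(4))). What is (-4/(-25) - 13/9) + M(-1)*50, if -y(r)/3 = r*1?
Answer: 15571/2475 ≈ 6.2913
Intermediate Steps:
y(r) = -3*r
M(G) = (-4 + G)/(3*(-12 + G + 2*G**2)) (M(G) = ((G - 4)/(G + ((G**2 + G*G) - 3*4)))/3 = ((-4 + G)/(G + ((G**2 + G**2) - 12)))/3 = ((-4 + G)/(G + (2*G**2 - 12)))/3 = ((-4 + G)/(G + (-12 + 2*G**2)))/3 = ((-4 + G)/(-12 + G + 2*G**2))/3 = (-4 + G)/(3*(-12 + G + 2*G**2)))
(-4/(-25) - 13/9) + M(-1)*50 = (-4/(-25) - 13/9) + ((-4 - 1)/(3*(-12 - 1 + 2*(-1)**2)))*50 = (-4*(-1/25) - 13*1/9) + ((1/3)*(-5)/(-12 - 1 + 2*1))*50 = (4/25 - 13/9) + ((1/3)*(-5)/(-12 - 1 + 2))*50 = -289/225 + ((1/3)*(-5)/(-11))*50 = -289/225 + ((1/3)*(-1/11)*(-5))*50 = -289/225 + (5/33)*50 = -289/225 + 250/33 = 15571/2475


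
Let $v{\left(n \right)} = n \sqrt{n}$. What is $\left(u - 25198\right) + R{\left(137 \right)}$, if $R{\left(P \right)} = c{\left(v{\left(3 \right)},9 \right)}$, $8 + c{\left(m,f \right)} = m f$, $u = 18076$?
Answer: $-7130 + 27 \sqrt{3} \approx -7083.2$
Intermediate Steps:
$v{\left(n \right)} = n^{\frac{3}{2}}$
$c{\left(m,f \right)} = -8 + f m$ ($c{\left(m,f \right)} = -8 + m f = -8 + f m$)
$R{\left(P \right)} = -8 + 27 \sqrt{3}$ ($R{\left(P \right)} = -8 + 9 \cdot 3^{\frac{3}{2}} = -8 + 9 \cdot 3 \sqrt{3} = -8 + 27 \sqrt{3}$)
$\left(u - 25198\right) + R{\left(137 \right)} = \left(18076 - 25198\right) - \left(8 - 27 \sqrt{3}\right) = -7122 - \left(8 - 27 \sqrt{3}\right) = -7130 + 27 \sqrt{3}$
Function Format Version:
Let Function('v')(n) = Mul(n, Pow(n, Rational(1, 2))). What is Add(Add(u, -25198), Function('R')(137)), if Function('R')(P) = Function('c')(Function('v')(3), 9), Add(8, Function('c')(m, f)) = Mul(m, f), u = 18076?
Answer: Add(-7130, Mul(27, Pow(3, Rational(1, 2)))) ≈ -7083.2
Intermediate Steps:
Function('v')(n) = Pow(n, Rational(3, 2))
Function('c')(m, f) = Add(-8, Mul(f, m)) (Function('c')(m, f) = Add(-8, Mul(m, f)) = Add(-8, Mul(f, m)))
Function('R')(P) = Add(-8, Mul(27, Pow(3, Rational(1, 2)))) (Function('R')(P) = Add(-8, Mul(9, Pow(3, Rational(3, 2)))) = Add(-8, Mul(9, Mul(3, Pow(3, Rational(1, 2))))) = Add(-8, Mul(27, Pow(3, Rational(1, 2)))))
Add(Add(u, -25198), Function('R')(137)) = Add(Add(18076, -25198), Add(-8, Mul(27, Pow(3, Rational(1, 2))))) = Add(-7122, Add(-8, Mul(27, Pow(3, Rational(1, 2))))) = Add(-7130, Mul(27, Pow(3, Rational(1, 2))))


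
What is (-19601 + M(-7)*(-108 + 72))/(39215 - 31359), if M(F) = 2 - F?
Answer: -19925/7856 ≈ -2.5363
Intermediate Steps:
(-19601 + M(-7)*(-108 + 72))/(39215 - 31359) = (-19601 + (2 - 1*(-7))*(-108 + 72))/(39215 - 31359) = (-19601 + (2 + 7)*(-36))/7856 = (-19601 + 9*(-36))*(1/7856) = (-19601 - 324)*(1/7856) = -19925*1/7856 = -19925/7856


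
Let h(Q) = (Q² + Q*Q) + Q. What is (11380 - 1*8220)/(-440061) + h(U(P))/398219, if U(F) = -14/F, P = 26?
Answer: -212661794333/29615670079671 ≈ -0.0071807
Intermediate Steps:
h(Q) = Q + 2*Q² (h(Q) = (Q² + Q²) + Q = 2*Q² + Q = Q + 2*Q²)
(11380 - 1*8220)/(-440061) + h(U(P))/398219 = (11380 - 1*8220)/(-440061) + ((-14/26)*(1 + 2*(-14/26)))/398219 = (11380 - 8220)*(-1/440061) + ((-14*1/26)*(1 + 2*(-14*1/26)))*(1/398219) = 3160*(-1/440061) - 7*(1 + 2*(-7/13))/13*(1/398219) = -3160/440061 - 7*(1 - 14/13)/13*(1/398219) = -3160/440061 - 7/13*(-1/13)*(1/398219) = -3160/440061 + (7/169)*(1/398219) = -3160/440061 + 7/67299011 = -212661794333/29615670079671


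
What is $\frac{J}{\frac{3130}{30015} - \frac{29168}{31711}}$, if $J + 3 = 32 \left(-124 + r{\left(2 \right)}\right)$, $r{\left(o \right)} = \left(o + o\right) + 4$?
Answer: $\frac{707191609095}{155244418} \approx 4555.3$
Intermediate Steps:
$r{\left(o \right)} = 4 + 2 o$ ($r{\left(o \right)} = 2 o + 4 = 4 + 2 o$)
$J = -3715$ ($J = -3 + 32 \left(-124 + \left(4 + 2 \cdot 2\right)\right) = -3 + 32 \left(-124 + \left(4 + 4\right)\right) = -3 + 32 \left(-124 + 8\right) = -3 + 32 \left(-116\right) = -3 - 3712 = -3715$)
$\frac{J}{\frac{3130}{30015} - \frac{29168}{31711}} = - \frac{3715}{\frac{3130}{30015} - \frac{29168}{31711}} = - \frac{3715}{3130 \cdot \frac{1}{30015} - \frac{29168}{31711}} = - \frac{3715}{\frac{626}{6003} - \frac{29168}{31711}} = - \frac{3715}{- \frac{155244418}{190361133}} = \left(-3715\right) \left(- \frac{190361133}{155244418}\right) = \frac{707191609095}{155244418}$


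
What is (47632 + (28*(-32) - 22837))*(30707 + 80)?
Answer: 735778513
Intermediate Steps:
(47632 + (28*(-32) - 22837))*(30707 + 80) = (47632 + (-896 - 22837))*30787 = (47632 - 23733)*30787 = 23899*30787 = 735778513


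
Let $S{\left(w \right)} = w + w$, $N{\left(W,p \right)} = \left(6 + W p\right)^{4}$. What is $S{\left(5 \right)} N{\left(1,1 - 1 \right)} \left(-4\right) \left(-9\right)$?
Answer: $466560$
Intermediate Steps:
$S{\left(w \right)} = 2 w$
$S{\left(5 \right)} N{\left(1,1 - 1 \right)} \left(-4\right) \left(-9\right) = 2 \cdot 5 \left(6 + 1 \left(1 - 1\right)\right)^{4} \left(-4\right) \left(-9\right) = 10 \left(6 + 1 \left(1 - 1\right)\right)^{4} \left(-4\right) \left(-9\right) = 10 \left(6 + 1 \cdot 0\right)^{4} \left(-4\right) \left(-9\right) = 10 \left(6 + 0\right)^{4} \left(-4\right) \left(-9\right) = 10 \cdot 6^{4} \left(-4\right) \left(-9\right) = 10 \cdot 1296 \left(-4\right) \left(-9\right) = 12960 \left(-4\right) \left(-9\right) = \left(-51840\right) \left(-9\right) = 466560$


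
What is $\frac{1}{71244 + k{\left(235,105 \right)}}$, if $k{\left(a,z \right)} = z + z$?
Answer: $\frac{1}{71454} \approx 1.3995 \cdot 10^{-5}$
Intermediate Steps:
$k{\left(a,z \right)} = 2 z$
$\frac{1}{71244 + k{\left(235,105 \right)}} = \frac{1}{71244 + 2 \cdot 105} = \frac{1}{71244 + 210} = \frac{1}{71454}$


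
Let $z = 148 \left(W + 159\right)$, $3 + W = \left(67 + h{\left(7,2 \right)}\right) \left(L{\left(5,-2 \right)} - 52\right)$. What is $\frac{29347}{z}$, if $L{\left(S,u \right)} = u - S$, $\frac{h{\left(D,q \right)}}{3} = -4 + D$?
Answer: $- \frac{29347}{640544} \approx -0.045816$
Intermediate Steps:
$h{\left(D,q \right)} = -12 + 3 D$ ($h{\left(D,q \right)} = 3 \left(-4 + D\right) = -12 + 3 D$)
$W = -4487$ ($W = -3 + \left(67 + \left(-12 + 3 \cdot 7\right)\right) \left(\left(-2 - 5\right) - 52\right) = -3 + \left(67 + \left(-12 + 21\right)\right) \left(\left(-2 - 5\right) - 52\right) = -3 + \left(67 + 9\right) \left(-7 - 52\right) = -3 + 76 \left(-59\right) = -3 - 4484 = -4487$)
$z = -640544$ ($z = 148 \left(-4487 + 159\right) = 148 \left(-4328\right) = -640544$)
$\frac{29347}{z} = \frac{29347}{-640544} = 29347 \left(- \frac{1}{640544}\right) = - \frac{29347}{640544}$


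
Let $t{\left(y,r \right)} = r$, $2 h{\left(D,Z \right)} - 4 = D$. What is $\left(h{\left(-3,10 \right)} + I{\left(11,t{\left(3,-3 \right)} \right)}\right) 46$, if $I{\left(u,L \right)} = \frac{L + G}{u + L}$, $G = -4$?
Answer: $- \frac{69}{4} \approx -17.25$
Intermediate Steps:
$h{\left(D,Z \right)} = 2 + \frac{D}{2}$
$I{\left(u,L \right)} = \frac{-4 + L}{L + u}$ ($I{\left(u,L \right)} = \frac{L - 4}{u + L} = \frac{-4 + L}{L + u}$)
$\left(h{\left(-3,10 \right)} + I{\left(11,t{\left(3,-3 \right)} \right)}\right) 46 = \left(\left(2 + \frac{1}{2} \left(-3\right)\right) + \frac{-4 - 3}{-3 + 11}\right) 46 = \left(\left(2 - \frac{3}{2}\right) + \frac{1}{8} \left(-7\right)\right) 46 = \left(\frac{1}{2} + \frac{1}{8} \left(-7\right)\right) 46 = \left(\frac{1}{2} - \frac{7}{8}\right) 46 = \left(- \frac{3}{8}\right) 46 = - \frac{69}{4}$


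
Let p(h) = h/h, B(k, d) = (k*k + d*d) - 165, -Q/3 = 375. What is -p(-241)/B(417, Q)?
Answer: -1/1439349 ≈ -6.9476e-7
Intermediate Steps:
Q = -1125 (Q = -3*375 = -1125)
B(k, d) = -165 + d² + k² (B(k, d) = (k² + d²) - 165 = (d² + k²) - 165 = -165 + d² + k²)
p(h) = 1
-p(-241)/B(417, Q) = -1/(-165 + (-1125)² + 417²) = -1/(-165 + 1265625 + 173889) = -1/1439349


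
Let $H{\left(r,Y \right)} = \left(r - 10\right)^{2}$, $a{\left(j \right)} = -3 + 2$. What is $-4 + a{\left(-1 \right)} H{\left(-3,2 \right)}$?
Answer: $-173$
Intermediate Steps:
$a{\left(j \right)} = -1$
$H{\left(r,Y \right)} = \left(-10 + r\right)^{2}$ ($H{\left(r,Y \right)} = \left(r - 10\right)^{2} = \left(-10 + r\right)^{2}$)
$-4 + a{\left(-1 \right)} H{\left(-3,2 \right)} = -4 - \left(-10 - 3\right)^{2} = -4 - \left(-13\right)^{2} = -4 - 169 = -173$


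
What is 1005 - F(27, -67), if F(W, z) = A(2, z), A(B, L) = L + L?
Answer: 1139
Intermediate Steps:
A(B, L) = 2*L
F(W, z) = 2*z
1005 - F(27, -67) = 1005 - 2*(-67) = 1005 - 1*(-134) = 1005 + 134 = 1139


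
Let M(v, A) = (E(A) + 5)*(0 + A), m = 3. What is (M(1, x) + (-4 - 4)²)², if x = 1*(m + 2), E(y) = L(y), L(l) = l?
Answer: 12996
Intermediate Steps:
E(y) = y
x = 5 (x = 1*(3 + 2) = 1*5 = 5)
M(v, A) = A*(5 + A) (M(v, A) = (A + 5)*(0 + A) = (5 + A)*A = A*(5 + A))
(M(1, x) + (-4 - 4)²)² = (5*(5 + 5) + (-4 - 4)²)² = (5*10 + (-8)²)² = (50 + 64)² = 114² = 12996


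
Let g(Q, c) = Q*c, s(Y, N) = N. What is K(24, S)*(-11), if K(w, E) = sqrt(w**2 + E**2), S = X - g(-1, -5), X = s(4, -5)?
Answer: -286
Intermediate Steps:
X = -5
S = -10 (S = -5 - (-1)*(-5) = -5 - 1*5 = -5 - 5 = -10)
K(w, E) = sqrt(E**2 + w**2)
K(24, S)*(-11) = sqrt((-10)**2 + 24**2)*(-11) = sqrt(100 + 576)*(-11) = sqrt(676)*(-11) = 26*(-11) = -286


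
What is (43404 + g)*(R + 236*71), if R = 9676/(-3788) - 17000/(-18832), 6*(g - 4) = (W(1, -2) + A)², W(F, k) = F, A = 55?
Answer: 2461178037764392/3343857 ≈ 7.3603e+8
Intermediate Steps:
g = 1580/3 (g = 4 + (1 + 55)²/6 = 4 + (⅙)*56² = 4 + (⅙)*3136 = 4 + 1568/3 = 1580/3 ≈ 526.67)
R = -3681951/2229238 (R = 9676*(-1/3788) - 17000*(-1/18832) = -2419/947 + 2125/2354 = -3681951/2229238 ≈ -1.6517)
(43404 + g)*(R + 236*71) = (43404 + 1580/3)*(-3681951/2229238 + 236*71) = 131792*(-3681951/2229238 + 16756)/3 = (131792/3)*(37349429977/2229238) = 2461178037764392/3343857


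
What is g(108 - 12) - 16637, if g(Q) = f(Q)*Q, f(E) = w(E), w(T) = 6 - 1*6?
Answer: -16637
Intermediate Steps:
w(T) = 0 (w(T) = 6 - 6 = 0)
f(E) = 0
g(Q) = 0 (g(Q) = 0*Q = 0)
g(108 - 12) - 16637 = 0 - 16637 = -16637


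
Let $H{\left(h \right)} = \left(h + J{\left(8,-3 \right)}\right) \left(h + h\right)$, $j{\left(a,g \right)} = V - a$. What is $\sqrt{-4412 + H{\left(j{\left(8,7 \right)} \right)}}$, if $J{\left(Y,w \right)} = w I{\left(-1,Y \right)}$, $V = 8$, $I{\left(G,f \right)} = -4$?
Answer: $2 i \sqrt{1103} \approx 66.423 i$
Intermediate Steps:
$j{\left(a,g \right)} = 8 - a$
$J{\left(Y,w \right)} = - 4 w$ ($J{\left(Y,w \right)} = w \left(-4\right) = - 4 w$)
$H{\left(h \right)} = 2 h \left(12 + h\right)$ ($H{\left(h \right)} = \left(h - -12\right) \left(h + h\right) = \left(h + 12\right) 2 h = \left(12 + h\right) 2 h = 2 h \left(12 + h\right)$)
$\sqrt{-4412 + H{\left(j{\left(8,7 \right)} \right)}} = \sqrt{-4412 + 2 \left(8 - 8\right) \left(12 + \left(8 - 8\right)\right)} = \sqrt{-4412 + 2 \cdot 0 \left(12 + 0\right)} = \sqrt{-4412 + 2 \cdot 0 \cdot 12} = \sqrt{-4412 + 0} = \sqrt{-4412} = 2 i \sqrt{1103}$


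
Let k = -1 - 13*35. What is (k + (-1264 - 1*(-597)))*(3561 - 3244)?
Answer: -355991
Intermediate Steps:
k = -456 (k = -1 - 455 = -456)
(k + (-1264 - 1*(-597)))*(3561 - 3244) = (-456 + (-1264 - 1*(-597)))*(3561 - 3244) = (-456 + (-1264 + 597))*317 = (-456 - 667)*317 = -1123*317 = -355991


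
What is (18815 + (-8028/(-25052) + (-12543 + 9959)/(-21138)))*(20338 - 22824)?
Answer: -3096220451400824/66193647 ≈ -4.6775e+7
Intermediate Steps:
(18815 + (-8028/(-25052) + (-12543 + 9959)/(-21138)))*(20338 - 22824) = (18815 + (-8028*(-1/25052) - 2584*(-1/21138)))*(-2486) = (18815 + (2007/6263 + 1292/10569))*(-2486) = (18815 + 29303779/66193647)*(-2486) = (1245462772084/66193647)*(-2486) = -3096220451400824/66193647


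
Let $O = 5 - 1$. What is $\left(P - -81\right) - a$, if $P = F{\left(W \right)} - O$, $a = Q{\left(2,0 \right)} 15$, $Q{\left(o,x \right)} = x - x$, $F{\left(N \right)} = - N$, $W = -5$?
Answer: $82$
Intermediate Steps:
$Q{\left(o,x \right)} = 0$
$O = 4$ ($O = 5 - 1 = 4$)
$a = 0$ ($a = 0 \cdot 15 = 0$)
$P = 1$ ($P = \left(-1\right) \left(-5\right) - 4 = 5 - 4 = 1$)
$\left(P - -81\right) - a = \left(1 - -81\right) - 0 = \left(1 + 81\right) + 0 = 82 + 0 = 82$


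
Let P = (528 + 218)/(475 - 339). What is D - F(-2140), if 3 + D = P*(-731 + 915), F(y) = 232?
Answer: 13163/17 ≈ 774.29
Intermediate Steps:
P = 373/68 (P = 746/136 = 746*(1/136) = 373/68 ≈ 5.4853)
D = 17107/17 (D = -3 + 373*(-731 + 915)/68 = -3 + (373/68)*184 = -3 + 17158/17 = 17107/17 ≈ 1006.3)
D - F(-2140) = 17107/17 - 1*232 = 17107/17 - 232 = 13163/17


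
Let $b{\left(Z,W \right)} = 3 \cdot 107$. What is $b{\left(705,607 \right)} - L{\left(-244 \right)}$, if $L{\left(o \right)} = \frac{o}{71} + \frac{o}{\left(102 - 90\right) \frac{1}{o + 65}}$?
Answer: $- \frac{706144}{213} \approx -3315.2$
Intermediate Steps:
$b{\left(Z,W \right)} = 321$
$L{\left(o \right)} = \frac{o}{71} + o \left(\frac{65}{12} + \frac{o}{12}\right)$ ($L{\left(o \right)} = o \frac{1}{71} + \frac{o}{12 \frac{1}{65 + o}} = \frac{o}{71} + o \left(\frac{65}{12} + \frac{o}{12}\right)$)
$b{\left(705,607 \right)} - L{\left(-244 \right)} = 321 - \frac{1}{852} \left(-244\right) \left(4627 + 71 \left(-244\right)\right) = 321 - \frac{1}{852} \left(-244\right) \left(4627 - 17324\right) = 321 - \frac{1}{852} \left(-244\right) \left(-12697\right) = 321 - \frac{774517}{213} = - \frac{706144}{213}$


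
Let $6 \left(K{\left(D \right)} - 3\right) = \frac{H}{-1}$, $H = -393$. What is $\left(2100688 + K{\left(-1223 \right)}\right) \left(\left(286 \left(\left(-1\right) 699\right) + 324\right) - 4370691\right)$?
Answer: $- \frac{19202095035153}{2} \approx -9.601 \cdot 10^{12}$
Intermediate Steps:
$K{\left(D \right)} = \frac{137}{2}$ ($K{\left(D \right)} = 3 + \frac{\left(-393\right) \frac{1}{-1}}{6} = 3 + \frac{\left(-393\right) \left(-1\right)}{6} = 3 + \frac{1}{6} \cdot 393 = 3 + \frac{131}{2} = \frac{137}{2}$)
$\left(2100688 + K{\left(-1223 \right)}\right) \left(\left(286 \left(\left(-1\right) 699\right) + 324\right) - 4370691\right) = \left(2100688 + \frac{137}{2}\right) \left(\left(286 \left(\left(-1\right) 699\right) + 324\right) - 4370691\right) = \frac{4201513 \left(\left(286 \left(-699\right) + 324\right) - 4370691\right)}{2} = \frac{4201513 \left(\left(-199914 + 324\right) - 4370691\right)}{2} = \frac{4201513 \left(-199590 - 4370691\right)}{2} = \frac{4201513}{2} \left(-4570281\right) = - \frac{19202095035153}{2}$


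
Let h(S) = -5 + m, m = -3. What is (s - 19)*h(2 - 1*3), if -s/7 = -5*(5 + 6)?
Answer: -2928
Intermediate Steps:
h(S) = -8 (h(S) = -5 - 3 = -8)
s = 385 (s = -(-35)*(5 + 6) = -(-35)*11 = -7*(-55) = 385)
(s - 19)*h(2 - 1*3) = (385 - 19)*(-8) = 366*(-8) = -2928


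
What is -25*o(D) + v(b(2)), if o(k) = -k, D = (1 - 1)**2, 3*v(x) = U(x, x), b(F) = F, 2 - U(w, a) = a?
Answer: 0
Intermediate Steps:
U(w, a) = 2 - a
v(x) = 2/3 - x/3 (v(x) = (2 - x)/3 = 2/3 - x/3)
D = 0 (D = 0**2 = 0)
-25*o(D) + v(b(2)) = -(-25)*0 + (2/3 - 1/3*2) = -25*0 + (2/3 - 2/3) = 0 + 0 = 0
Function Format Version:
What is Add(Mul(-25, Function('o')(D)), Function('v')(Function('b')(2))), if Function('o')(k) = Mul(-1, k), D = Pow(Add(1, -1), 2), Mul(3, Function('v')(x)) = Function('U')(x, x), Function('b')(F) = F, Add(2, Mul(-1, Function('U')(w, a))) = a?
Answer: 0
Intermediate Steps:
Function('U')(w, a) = Add(2, Mul(-1, a))
Function('v')(x) = Add(Rational(2, 3), Mul(Rational(-1, 3), x)) (Function('v')(x) = Mul(Rational(1, 3), Add(2, Mul(-1, x))) = Add(Rational(2, 3), Mul(Rational(-1, 3), x)))
D = 0 (D = Pow(0, 2) = 0)
Add(Mul(-25, Function('o')(D)), Function('v')(Function('b')(2))) = Add(Mul(-25, Mul(-1, 0)), Add(Rational(2, 3), Mul(Rational(-1, 3), 2))) = Add(Mul(-25, 0), Add(Rational(2, 3), Rational(-2, 3))) = Add(0, 0) = 0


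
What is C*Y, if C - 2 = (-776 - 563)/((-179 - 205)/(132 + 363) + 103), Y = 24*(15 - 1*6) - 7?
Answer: -39125009/16867 ≈ -2319.6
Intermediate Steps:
Y = 209 (Y = 24*(15 - 6) - 7 = 24*9 - 7 = 216 - 7 = 209)
C = -187201/16867 (C = 2 + (-776 - 563)/((-179 - 205)/(132 + 363) + 103) = 2 - 1339/(-384/495 + 103) = 2 - 1339/(-384*1/495 + 103) = 2 - 1339/(-128/165 + 103) = 2 - 1339/16867/165 = 2 - 1339*165/16867 = 2 - 220935/16867 = -187201/16867 ≈ -11.099)
C*Y = -187201/16867*209 = -39125009/16867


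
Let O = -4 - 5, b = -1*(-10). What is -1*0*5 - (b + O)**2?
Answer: -1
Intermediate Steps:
b = 10
O = -9
-1*0*5 - (b + O)**2 = -1*0*5 - (10 - 9)**2 = 0*5 - 1*1**2 = 0 - 1*1 = 0 - 1 = -1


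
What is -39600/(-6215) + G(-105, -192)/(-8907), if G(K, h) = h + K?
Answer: 2148867/335497 ≈ 6.4050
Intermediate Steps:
G(K, h) = K + h
-39600/(-6215) + G(-105, -192)/(-8907) = -39600/(-6215) + (-105 - 192)/(-8907) = -39600*(-1/6215) - 297*(-1/8907) = 720/113 + 99/2969 = 2148867/335497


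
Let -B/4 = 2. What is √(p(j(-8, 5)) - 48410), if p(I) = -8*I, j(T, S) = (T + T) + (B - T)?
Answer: I*√48282 ≈ 219.73*I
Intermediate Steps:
B = -8 (B = -4*2 = -8)
j(T, S) = -8 + T (j(T, S) = (T + T) + (-8 - T) = 2*T + (-8 - T) = -8 + T)
√(p(j(-8, 5)) - 48410) = √(-8*(-8 - 8) - 48410) = √(-8*(-16) - 48410) = √(128 - 48410) = √(-48282) = I*√48282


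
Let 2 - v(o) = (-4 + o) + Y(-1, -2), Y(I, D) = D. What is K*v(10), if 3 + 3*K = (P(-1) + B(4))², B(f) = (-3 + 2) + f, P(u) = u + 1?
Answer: -4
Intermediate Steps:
P(u) = 1 + u
v(o) = 8 - o (v(o) = 2 - ((-4 + o) - 2) = 2 - (-6 + o) = 2 + (6 - o) = 8 - o)
B(f) = -1 + f
K = 2 (K = -1 + ((1 - 1) + (-1 + 4))²/3 = -1 + (0 + 3)²/3 = -1 + (⅓)*3² = -1 + (⅓)*9 = -1 + 3 = 2)
K*v(10) = 2*(8 - 1*10) = 2*(8 - 10) = 2*(-2) = -4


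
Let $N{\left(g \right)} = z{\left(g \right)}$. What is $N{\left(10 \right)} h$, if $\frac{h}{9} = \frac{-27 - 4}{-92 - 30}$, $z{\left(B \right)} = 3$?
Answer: $\frac{837}{122} \approx 6.8607$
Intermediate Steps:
$N{\left(g \right)} = 3$
$h = \frac{279}{122}$ ($h = 9 \frac{-27 - 4}{-92 - 30} = 9 \left(- \frac{31}{-122}\right) = 9 \left(\left(-31\right) \left(- \frac{1}{122}\right)\right) = 9 \cdot \frac{31}{122} = \frac{279}{122} \approx 2.2869$)
$N{\left(10 \right)} h = 3 \cdot \frac{279}{122} = \frac{837}{122}$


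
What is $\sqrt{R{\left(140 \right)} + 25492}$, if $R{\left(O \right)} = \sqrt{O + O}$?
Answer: $\sqrt{25492 + 2 \sqrt{70}} \approx 159.71$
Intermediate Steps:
$R{\left(O \right)} = \sqrt{2} \sqrt{O}$ ($R{\left(O \right)} = \sqrt{2 O} = \sqrt{2} \sqrt{O}$)
$\sqrt{R{\left(140 \right)} + 25492} = \sqrt{\sqrt{2} \sqrt{140} + 25492} = \sqrt{\sqrt{2} \cdot 2 \sqrt{35} + 25492} = \sqrt{2 \sqrt{70} + 25492} = \sqrt{25492 + 2 \sqrt{70}}$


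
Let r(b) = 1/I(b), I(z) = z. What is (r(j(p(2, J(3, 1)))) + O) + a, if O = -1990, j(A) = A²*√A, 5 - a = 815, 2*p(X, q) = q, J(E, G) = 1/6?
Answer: -2800 + 288*√3 ≈ -2301.2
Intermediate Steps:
J(E, G) = ⅙
p(X, q) = q/2
a = -810 (a = 5 - 1*815 = 5 - 815 = -810)
j(A) = A^(5/2)
r(b) = 1/b
(r(j(p(2, J(3, 1)))) + O) + a = (1/(((½)*(⅙))^(5/2)) - 1990) - 810 = (1/((1/12)^(5/2)) - 1990) - 810 = (1/(√3/864) - 1990) - 810 = (288*√3 - 1990) - 810 = (-1990 + 288*√3) - 810 = -2800 + 288*√3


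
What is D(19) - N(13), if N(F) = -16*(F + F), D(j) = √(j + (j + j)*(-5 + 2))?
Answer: 416 + I*√95 ≈ 416.0 + 9.7468*I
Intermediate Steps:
D(j) = √5*√(-j) (D(j) = √(j + (2*j)*(-3)) = √(j - 6*j) = √(-5*j) = √5*√(-j))
N(F) = -32*F
D(19) - N(13) = √5*√(-1*19) - (-32)*13 = √5*√(-19) - 1*(-416) = √5*(I*√19) + 416 = I*√95 + 416 = 416 + I*√95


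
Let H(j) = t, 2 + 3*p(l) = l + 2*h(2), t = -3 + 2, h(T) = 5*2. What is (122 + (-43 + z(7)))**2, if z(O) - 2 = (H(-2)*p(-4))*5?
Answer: 29929/9 ≈ 3325.4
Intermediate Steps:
h(T) = 10
t = -1
p(l) = 6 + l/3 (p(l) = -2/3 + (l + 2*10)/3 = -2/3 + (l + 20)/3 = -2/3 + (20 + l)/3 = -2/3 + (20/3 + l/3) = 6 + l/3)
H(j) = -1
z(O) = -64/3 (z(O) = 2 - (6 + (1/3)*(-4))*5 = 2 - (6 - 4/3)*5 = 2 - 1*14/3*5 = 2 - 14/3*5 = 2 - 70/3 = -64/3)
(122 + (-43 + z(7)))**2 = (122 + (-43 - 64/3))**2 = (122 - 193/3)**2 = (173/3)**2 = 29929/9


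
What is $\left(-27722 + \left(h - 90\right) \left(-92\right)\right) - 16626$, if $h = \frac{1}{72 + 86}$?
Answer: $- \frac{2849418}{79} \approx -36069.0$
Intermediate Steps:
$h = \frac{1}{158} \approx 0.0063291$
$\left(-27722 + \left(h - 90\right) \left(-92\right)\right) - 16626 = \left(-27722 + \left(\frac{1}{158} - 90\right) \left(-92\right)\right) - 16626 = \left(-27722 - - \frac{654074}{79}\right) - 16626 = \left(-27722 + \frac{654074}{79}\right) - 16626 = - \frac{1535964}{79} - 16626 = - \frac{2849418}{79}$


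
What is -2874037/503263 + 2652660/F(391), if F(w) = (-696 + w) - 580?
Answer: -89168610155/29692517 ≈ -3003.1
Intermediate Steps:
F(w) = -1276 + w
-2874037/503263 + 2652660/F(391) = -2874037/503263 + 2652660/(-1276 + 391) = -2874037*1/503263 + 2652660/(-885) = -2874037/503263 + 2652660*(-1/885) = -2874037/503263 - 176844/59 = -89168610155/29692517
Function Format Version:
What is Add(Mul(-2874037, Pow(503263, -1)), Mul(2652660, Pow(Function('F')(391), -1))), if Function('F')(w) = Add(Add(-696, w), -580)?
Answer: Rational(-89168610155, 29692517) ≈ -3003.1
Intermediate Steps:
Function('F')(w) = Add(-1276, w)
Add(Mul(-2874037, Pow(503263, -1)), Mul(2652660, Pow(Function('F')(391), -1))) = Add(Mul(-2874037, Pow(503263, -1)), Mul(2652660, Pow(Add(-1276, 391), -1))) = Add(Mul(-2874037, Rational(1, 503263)), Mul(2652660, Pow(-885, -1))) = Add(Rational(-2874037, 503263), Mul(2652660, Rational(-1, 885))) = Add(Rational(-2874037, 503263), Rational(-176844, 59)) = Rational(-89168610155, 29692517)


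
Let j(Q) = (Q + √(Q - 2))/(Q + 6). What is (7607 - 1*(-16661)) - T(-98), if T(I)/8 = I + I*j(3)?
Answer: 228604/9 ≈ 25400.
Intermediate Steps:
j(Q) = (Q + √(-2 + Q))/(6 + Q)
T(I) = 104*I/9 (T(I) = 8*(I + I*((3 + √(-2 + 3))/(6 + 3))) = 8*(I + I*((3 + √1)/9)) = 8*(I + I*((3 + 1)/9)) = 8*(I + I*((⅑)*4)) = 8*(I + I*(4/9)) = 8*(I + 4*I/9) = 8*(13*I/9) = 104*I/9)
(7607 - 1*(-16661)) - T(-98) = (7607 - 1*(-16661)) - 104*(-98)/9 = (7607 + 16661) - 1*(-10192/9) = 24268 + 10192/9 = 228604/9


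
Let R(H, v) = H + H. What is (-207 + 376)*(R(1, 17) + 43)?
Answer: 7605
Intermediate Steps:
R(H, v) = 2*H
(-207 + 376)*(R(1, 17) + 43) = (-207 + 376)*(2*1 + 43) = 169*(2 + 43) = 169*45 = 7605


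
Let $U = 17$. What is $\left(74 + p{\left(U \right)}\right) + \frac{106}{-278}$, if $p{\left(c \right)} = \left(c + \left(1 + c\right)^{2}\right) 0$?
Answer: $\frac{10233}{139} \approx 73.619$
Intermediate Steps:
$p{\left(c \right)} = 0$
$\left(74 + p{\left(U \right)}\right) + \frac{106}{-278} = \left(74 + 0\right) + \frac{106}{-278} = 74 + 106 \left(- \frac{1}{278}\right) = 74 - \frac{53}{139} = \frac{10233}{139}$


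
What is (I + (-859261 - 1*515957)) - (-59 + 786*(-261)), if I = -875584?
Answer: -2045597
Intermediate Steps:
(I + (-859261 - 1*515957)) - (-59 + 786*(-261)) = (-875584 + (-859261 - 1*515957)) - (-59 + 786*(-261)) = (-875584 + (-859261 - 515957)) - (-59 - 205146) = (-875584 - 1375218) - 1*(-205205) = -2250802 + 205205 = -2045597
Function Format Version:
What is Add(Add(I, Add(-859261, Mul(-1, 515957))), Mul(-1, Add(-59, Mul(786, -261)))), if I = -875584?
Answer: -2045597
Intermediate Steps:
Add(Add(I, Add(-859261, Mul(-1, 515957))), Mul(-1, Add(-59, Mul(786, -261)))) = Add(Add(-875584, Add(-859261, Mul(-1, 515957))), Mul(-1, Add(-59, Mul(786, -261)))) = Add(Add(-875584, Add(-859261, -515957)), Mul(-1, Add(-59, -205146))) = Add(Add(-875584, -1375218), Mul(-1, -205205)) = Add(-2250802, 205205) = -2045597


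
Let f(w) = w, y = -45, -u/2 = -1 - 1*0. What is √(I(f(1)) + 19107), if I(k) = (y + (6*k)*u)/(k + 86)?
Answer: 14*√81983/29 ≈ 138.23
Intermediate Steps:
u = 2 (u = -2*(-1 - 1*0) = -2*(-1 + 0) = -2*(-1) = 2)
I(k) = (-45 + 12*k)/(86 + k) (I(k) = (-45 + (6*k)*2)/(k + 86) = (-45 + 12*k)/(86 + k))
√(I(f(1)) + 19107) = √(3*(-15 + 4*1)/(86 + 1) + 19107) = √(3*(-15 + 4)/87 + 19107) = √(3*(1/87)*(-11) + 19107) = √(-11/29 + 19107) = √(554092/29) = 14*√81983/29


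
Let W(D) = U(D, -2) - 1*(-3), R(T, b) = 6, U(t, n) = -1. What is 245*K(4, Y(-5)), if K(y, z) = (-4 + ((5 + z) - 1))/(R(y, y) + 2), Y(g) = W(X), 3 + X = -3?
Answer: 245/4 ≈ 61.250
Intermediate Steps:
X = -6 (X = -3 - 3 = -6)
W(D) = 2 (W(D) = -1 - 1*(-3) = -1 + 3 = 2)
Y(g) = 2
K(y, z) = z/8 (K(y, z) = (-4 + ((5 + z) - 1))/(6 + 2) = (-4 + (4 + z))/8 = z*(1/8) = z/8)
245*K(4, Y(-5)) = 245*((1/8)*2) = 245*(1/4) = 245/4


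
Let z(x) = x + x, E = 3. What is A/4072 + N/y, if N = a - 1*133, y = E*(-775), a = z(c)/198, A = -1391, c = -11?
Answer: -24228419/85206600 ≈ -0.28435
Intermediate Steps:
z(x) = 2*x
a = -⅑ (a = (2*(-11))/198 = -22*1/198 = -⅑ ≈ -0.11111)
y = -2325 (y = 3*(-775) = -2325)
N = -1198/9 (N = -⅑ - 1*133 = -⅑ - 133 = -1198/9 ≈ -133.11)
A/4072 + N/y = -1391/4072 - 1198/9/(-2325) = -1391*1/4072 - 1198/9*(-1/2325) = -1391/4072 + 1198/20925 = -24228419/85206600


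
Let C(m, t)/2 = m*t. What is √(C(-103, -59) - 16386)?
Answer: 46*I*√2 ≈ 65.054*I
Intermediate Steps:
C(m, t) = 2*m*t (C(m, t) = 2*(m*t) = 2*m*t)
√(C(-103, -59) - 16386) = √(2*(-103)*(-59) - 16386) = √(12154 - 16386) = √(-4232) = 46*I*√2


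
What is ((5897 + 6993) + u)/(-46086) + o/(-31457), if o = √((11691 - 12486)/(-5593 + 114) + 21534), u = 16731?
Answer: -29621/46086 - 21*√1465857139/172352903 ≈ -0.64740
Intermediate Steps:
o = 21*√1465857139/5479 (o = √(-795/(-5479) + 21534) = √(-795*(-1/5479) + 21534) = √(795/5479 + 21534) = √(117985581/5479) = 21*√1465857139/5479 ≈ 146.75)
((5897 + 6993) + u)/(-46086) + o/(-31457) = ((5897 + 6993) + 16731)/(-46086) + (21*√1465857139/5479)/(-31457) = (12890 + 16731)*(-1/46086) + (21*√1465857139/5479)*(-1/31457) = 29621*(-1/46086) - 21*√1465857139/172352903 = -29621/46086 - 21*√1465857139/172352903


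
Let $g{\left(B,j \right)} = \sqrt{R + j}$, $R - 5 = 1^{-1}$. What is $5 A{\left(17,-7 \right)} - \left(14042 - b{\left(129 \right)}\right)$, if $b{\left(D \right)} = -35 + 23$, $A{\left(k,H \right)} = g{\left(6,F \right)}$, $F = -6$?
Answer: $-14054$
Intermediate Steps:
$R = 6$ ($R = 5 + 1^{-1} = 5 + 1 = 6$)
$g{\left(B,j \right)} = \sqrt{6 + j}$
$A{\left(k,H \right)} = 0$ ($A{\left(k,H \right)} = \sqrt{6 - 6} = \sqrt{0} = 0$)
$b{\left(D \right)} = -12$
$5 A{\left(17,-7 \right)} - \left(14042 - b{\left(129 \right)}\right) = 5 \cdot 0 - \left(14042 - -12\right) = 0 - \left(14042 + 12\right) = 0 - 14054 = -14054$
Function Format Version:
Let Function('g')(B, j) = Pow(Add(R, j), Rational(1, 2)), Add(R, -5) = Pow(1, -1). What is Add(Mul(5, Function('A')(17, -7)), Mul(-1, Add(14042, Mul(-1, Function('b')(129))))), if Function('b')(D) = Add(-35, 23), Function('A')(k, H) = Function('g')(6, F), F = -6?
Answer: -14054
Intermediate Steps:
R = 6 (R = Add(5, Pow(1, -1)) = Add(5, 1) = 6)
Function('g')(B, j) = Pow(Add(6, j), Rational(1, 2))
Function('A')(k, H) = 0 (Function('A')(k, H) = Pow(Add(6, -6), Rational(1, 2)) = Pow(0, Rational(1, 2)) = 0)
Function('b')(D) = -12
Add(Mul(5, Function('A')(17, -7)), Mul(-1, Add(14042, Mul(-1, Function('b')(129))))) = Add(Mul(5, 0), Mul(-1, Add(14042, Mul(-1, -12)))) = Add(0, Mul(-1, Add(14042, 12))) = Add(0, Mul(-1, 14054)) = Add(0, -14054) = -14054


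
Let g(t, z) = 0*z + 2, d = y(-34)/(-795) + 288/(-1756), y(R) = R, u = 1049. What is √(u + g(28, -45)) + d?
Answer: -42314/349005 + √1051 ≈ 32.298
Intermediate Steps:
d = -42314/349005 (d = -34/(-795) + 288/(-1756) = -34*(-1/795) + 288*(-1/1756) = 34/795 - 72/439 = -42314/349005 ≈ -0.12124)
g(t, z) = 2 (g(t, z) = 0 + 2 = 2)
√(u + g(28, -45)) + d = √(1049 + 2) - 42314/349005 = √1051 - 42314/349005 = -42314/349005 + √1051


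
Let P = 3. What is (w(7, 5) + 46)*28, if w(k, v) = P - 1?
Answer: 1344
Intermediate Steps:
w(k, v) = 2 (w(k, v) = 3 - 1 = 2)
(w(7, 5) + 46)*28 = (2 + 46)*28 = 48*28 = 1344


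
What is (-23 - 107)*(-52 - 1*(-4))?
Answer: 6240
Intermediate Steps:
(-23 - 107)*(-52 - 1*(-4)) = -130*(-52 + 4) = -130*(-48) = 6240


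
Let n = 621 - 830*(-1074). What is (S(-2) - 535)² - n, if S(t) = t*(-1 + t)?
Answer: -612200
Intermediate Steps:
n = 892041 (n = 621 + 891420 = 892041)
(S(-2) - 535)² - n = (-2*(-1 - 2) - 535)² - 1*892041 = (-2*(-3) - 535)² - 892041 = (6 - 535)² - 892041 = (-529)² - 892041 = 279841 - 892041 = -612200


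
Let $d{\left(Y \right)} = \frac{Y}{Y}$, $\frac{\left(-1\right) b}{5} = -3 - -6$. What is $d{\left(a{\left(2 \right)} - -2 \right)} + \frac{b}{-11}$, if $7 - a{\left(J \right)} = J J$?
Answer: $\frac{26}{11} \approx 2.3636$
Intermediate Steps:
$a{\left(J \right)} = 7 - J^{2}$ ($a{\left(J \right)} = 7 - J J = 7 - J^{2}$)
$b = -15$ ($b = - 5 \left(-3 - -6\right) = - 5 \left(-3 + 6\right) = \left(-5\right) 3 = -15$)
$d{\left(Y \right)} = 1$
$d{\left(a{\left(2 \right)} - -2 \right)} + \frac{b}{-11} = 1 + \frac{1}{-11} \left(-15\right) = 1 - - \frac{15}{11} = 1 + \frac{15}{11} = \frac{26}{11}$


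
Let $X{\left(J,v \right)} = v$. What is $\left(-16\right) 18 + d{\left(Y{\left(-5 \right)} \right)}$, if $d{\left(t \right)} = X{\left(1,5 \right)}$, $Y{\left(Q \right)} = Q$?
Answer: $-283$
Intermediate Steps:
$d{\left(t \right)} = 5$
$\left(-16\right) 18 + d{\left(Y{\left(-5 \right)} \right)} = \left(-16\right) 18 + 5 = -288 + 5 = -283$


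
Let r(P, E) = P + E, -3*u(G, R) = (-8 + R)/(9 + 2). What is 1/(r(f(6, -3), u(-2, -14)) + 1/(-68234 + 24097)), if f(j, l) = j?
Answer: 132411/882737 ≈ 0.15000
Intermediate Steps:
u(G, R) = 8/33 - R/33 (u(G, R) = -(-8 + R)/(3*(9 + 2)) = -(-8 + R)/(3*11) = -(-8/11 + R/11)/3 = 8/33 - R/33)
r(P, E) = E + P
1/(r(f(6, -3), u(-2, -14)) + 1/(-68234 + 24097)) = 1/(((8/33 - 1/33*(-14)) + 6) + 1/(-68234 + 24097)) = 1/(((8/33 + 14/33) + 6) + 1/(-44137)) = 1/((2/3 + 6) - 1/44137) = 1/(20/3 - 1/44137) = 1/(882737/132411) = 132411/882737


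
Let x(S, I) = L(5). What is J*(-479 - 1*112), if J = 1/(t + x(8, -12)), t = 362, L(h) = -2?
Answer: -197/120 ≈ -1.6417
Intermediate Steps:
x(S, I) = -2
J = 1/360 (J = 1/(362 - 2) = 1/360 ≈ 0.0027778)
J*(-479 - 1*112) = (-479 - 1*112)/360 = (-479 - 112)/360 = (1/360)*(-591) = -197/120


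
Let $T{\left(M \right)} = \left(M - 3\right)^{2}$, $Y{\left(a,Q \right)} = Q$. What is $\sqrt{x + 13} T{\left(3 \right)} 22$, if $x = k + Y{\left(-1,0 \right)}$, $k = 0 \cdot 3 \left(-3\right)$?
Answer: $0$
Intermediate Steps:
$T{\left(M \right)} = \left(-3 + M\right)^{2}$
$k = 0$ ($k = 0 \left(-3\right) = 0$)
$x = 0$ ($x = 0 + 0 = 0$)
$\sqrt{x + 13} T{\left(3 \right)} 22 = \sqrt{0 + 13} \left(-3 + 3\right)^{2} \cdot 22 = \sqrt{13} \cdot 0^{2} \cdot 22 = \sqrt{13} \cdot 0 \cdot 22 = 0 \cdot 22 = 0$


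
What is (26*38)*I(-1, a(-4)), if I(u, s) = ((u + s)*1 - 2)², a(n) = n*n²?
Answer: 4435132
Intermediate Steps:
a(n) = n³
I(u, s) = (-2 + s + u)² (I(u, s) = ((s + u)*1 - 2)² = ((s + u) - 2)² = (-2 + s + u)²)
(26*38)*I(-1, a(-4)) = (26*38)*(-2 + (-4)³ - 1)² = 988*(-2 - 64 - 1)² = 988*(-67)² = 988*4489 = 4435132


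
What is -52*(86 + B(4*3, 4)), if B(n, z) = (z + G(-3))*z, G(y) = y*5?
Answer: -2184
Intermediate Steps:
G(y) = 5*y
B(n, z) = z*(-15 + z) (B(n, z) = (z + 5*(-3))*z = (z - 15)*z = (-15 + z)*z = z*(-15 + z))
-52*(86 + B(4*3, 4)) = -52*(86 + 4*(-15 + 4)) = -52*(86 + 4*(-11)) = -52*(86 - 44) = -52*42 = -2184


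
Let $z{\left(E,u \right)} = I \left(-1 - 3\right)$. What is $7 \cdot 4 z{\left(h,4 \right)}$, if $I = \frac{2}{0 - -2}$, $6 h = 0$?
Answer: $-112$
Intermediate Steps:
$h = 0$ ($h = \frac{1}{6} \cdot 0 = 0$)
$I = 1$ ($I = \frac{2}{0 + 2} = \frac{2}{2} = 2 \cdot \frac{1}{2} = 1$)
$z{\left(E,u \right)} = -4$ ($z{\left(E,u \right)} = 1 \left(-1 - 3\right) = 1 \left(-4\right) = -4$)
$7 \cdot 4 z{\left(h,4 \right)} = 7 \cdot 4 \left(-4\right) = 28 \left(-4\right) = -112$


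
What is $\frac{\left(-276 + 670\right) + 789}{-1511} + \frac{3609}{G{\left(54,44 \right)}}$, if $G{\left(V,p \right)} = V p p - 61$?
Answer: $- \frac{118150190}{157873813} \approx -0.74838$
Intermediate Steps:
$G{\left(V,p \right)} = -61 + V p^{2}$ ($G{\left(V,p \right)} = V p^{2} - 61 = -61 + V p^{2}$)
$\frac{\left(-276 + 670\right) + 789}{-1511} + \frac{3609}{G{\left(54,44 \right)}} = \frac{\left(-276 + 670\right) + 789}{-1511} + \frac{3609}{-61 + 54 \cdot 44^{2}} = \left(394 + 789\right) \left(- \frac{1}{1511}\right) + \frac{3609}{-61 + 54 \cdot 1936} = 1183 \left(- \frac{1}{1511}\right) + \frac{3609}{-61 + 104544} = - \frac{1183}{1511} + \frac{3609}{104483} = - \frac{118150190}{157873813}$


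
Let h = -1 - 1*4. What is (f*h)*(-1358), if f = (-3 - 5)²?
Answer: 434560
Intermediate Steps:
h = -5 (h = -1 - 4 = -5)
f = 64 (f = (-8)² = 64)
(f*h)*(-1358) = (64*(-5))*(-1358) = -320*(-1358) = 434560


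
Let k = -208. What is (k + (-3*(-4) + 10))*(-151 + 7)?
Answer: 26784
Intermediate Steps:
(k + (-3*(-4) + 10))*(-151 + 7) = (-208 + (-3*(-4) + 10))*(-151 + 7) = (-208 + (12 + 10))*(-144) = (-208 + 22)*(-144) = -186*(-144) = 26784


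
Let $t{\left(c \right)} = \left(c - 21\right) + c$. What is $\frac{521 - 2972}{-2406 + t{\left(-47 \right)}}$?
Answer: $\frac{2451}{2521} \approx 0.97223$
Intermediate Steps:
$t{\left(c \right)} = -21 + 2 c$ ($t{\left(c \right)} = \left(-21 + c\right) + c = -21 + 2 c$)
$\frac{521 - 2972}{-2406 + t{\left(-47 \right)}} = \frac{521 - 2972}{-2406 + \left(-21 + 2 \left(-47\right)\right)} = - \frac{2451}{-2406 - 115} = - \frac{2451}{-2521} = \left(-2451\right) \left(- \frac{1}{2521}\right) = \frac{2451}{2521}$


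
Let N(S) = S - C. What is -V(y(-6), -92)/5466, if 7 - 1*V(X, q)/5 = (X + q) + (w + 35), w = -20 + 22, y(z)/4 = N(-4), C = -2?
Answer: -175/2733 ≈ -0.064032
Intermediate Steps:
N(S) = 2 + S (N(S) = S - 1*(-2) = S + 2 = 2 + S)
y(z) = -8 (y(z) = 4*(2 - 4) = 4*(-2) = -8)
w = 2
V(X, q) = -150 - 5*X - 5*q (V(X, q) = 35 - 5*((X + q) + (2 + 35)) = 35 - 5*((X + q) + 37) = 35 - 5*(37 + X + q) = 35 + (-185 - 5*X - 5*q) = -150 - 5*X - 5*q)
-V(y(-6), -92)/5466 = -(-150 - 5*(-8) - 5*(-92))/5466 = -(-150 + 40 + 460)/5466 = -350/5466 = -1*175/2733 = -175/2733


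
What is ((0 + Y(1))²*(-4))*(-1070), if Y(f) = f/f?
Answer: 4280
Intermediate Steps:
Y(f) = 1
((0 + Y(1))²*(-4))*(-1070) = ((0 + 1)²*(-4))*(-1070) = (1²*(-4))*(-1070) = (1*(-4))*(-1070) = -4*(-1070) = 4280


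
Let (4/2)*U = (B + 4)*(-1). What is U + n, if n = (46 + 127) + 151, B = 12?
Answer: 316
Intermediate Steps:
U = -8 (U = ((12 + 4)*(-1))/2 = (16*(-1))/2 = (1/2)*(-16) = -8)
n = 324 (n = 173 + 151 = 324)
U + n = -8 + 324 = 316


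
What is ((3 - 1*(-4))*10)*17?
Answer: 1190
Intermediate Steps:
((3 - 1*(-4))*10)*17 = ((3 + 4)*10)*17 = (7*10)*17 = 70*17 = 1190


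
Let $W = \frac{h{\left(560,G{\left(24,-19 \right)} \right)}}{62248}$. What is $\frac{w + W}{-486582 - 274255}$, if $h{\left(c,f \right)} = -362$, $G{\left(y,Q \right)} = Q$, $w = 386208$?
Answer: $- \frac{12020337611}{23680290788} \approx -0.50761$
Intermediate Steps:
$W = - \frac{181}{31124}$ ($W = - \frac{362}{62248} = \left(-362\right) \frac{1}{62248} = - \frac{181}{31124} \approx -0.0058154$)
$\frac{w + W}{-486582 - 274255} = \frac{386208 - \frac{181}{31124}}{-486582 - 274255} = \frac{12020337611}{31124 \left(-760837\right)} = \frac{12020337611}{31124} \left(- \frac{1}{760837}\right) = - \frac{12020337611}{23680290788}$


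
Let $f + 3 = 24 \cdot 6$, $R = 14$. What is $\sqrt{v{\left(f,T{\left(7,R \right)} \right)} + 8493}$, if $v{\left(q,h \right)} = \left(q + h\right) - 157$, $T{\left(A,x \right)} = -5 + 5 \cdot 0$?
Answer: $2 \sqrt{2118} \approx 92.043$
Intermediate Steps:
$f = 141$ ($f = -3 + 24 \cdot 6 = -3 + 144 = 141$)
$T{\left(A,x \right)} = -5$ ($T{\left(A,x \right)} = -5 + 0 = -5$)
$v{\left(q,h \right)} = -157 + h + q$ ($v{\left(q,h \right)} = \left(h + q\right) - 157 = -157 + h + q$)
$\sqrt{v{\left(f,T{\left(7,R \right)} \right)} + 8493} = \sqrt{\left(-157 - 5 + 141\right) + 8493} = \sqrt{-21 + 8493} = \sqrt{8472} = 2 \sqrt{2118}$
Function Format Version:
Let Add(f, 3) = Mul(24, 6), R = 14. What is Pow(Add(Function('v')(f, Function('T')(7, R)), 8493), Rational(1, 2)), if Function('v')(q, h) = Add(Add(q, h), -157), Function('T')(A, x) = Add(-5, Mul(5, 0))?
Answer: Mul(2, Pow(2118, Rational(1, 2))) ≈ 92.043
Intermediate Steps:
f = 141 (f = Add(-3, Mul(24, 6)) = Add(-3, 144) = 141)
Function('T')(A, x) = -5 (Function('T')(A, x) = Add(-5, 0) = -5)
Function('v')(q, h) = Add(-157, h, q) (Function('v')(q, h) = Add(Add(h, q), -157) = Add(-157, h, q))
Pow(Add(Function('v')(f, Function('T')(7, R)), 8493), Rational(1, 2)) = Pow(Add(Add(-157, -5, 141), 8493), Rational(1, 2)) = Pow(Add(-21, 8493), Rational(1, 2)) = Pow(8472, Rational(1, 2)) = Mul(2, Pow(2118, Rational(1, 2)))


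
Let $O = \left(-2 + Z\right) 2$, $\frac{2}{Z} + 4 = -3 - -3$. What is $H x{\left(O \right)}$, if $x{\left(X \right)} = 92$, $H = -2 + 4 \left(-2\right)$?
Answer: $-920$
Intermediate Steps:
$Z = - \frac{1}{2}$ ($Z = \frac{2}{-4 - 0} = \frac{2}{-4 + \left(-3 + 3\right)} = \frac{2}{-4 + 0} = \frac{2}{-4} = 2 \left(- \frac{1}{4}\right) = - \frac{1}{2} \approx -0.5$)
$O = -5$ ($O = \left(-2 - \frac{1}{2}\right) 2 = \left(- \frac{5}{2}\right) 2 = -5$)
$H = -10$ ($H = -2 - 8 = -10$)
$H x{\left(O \right)} = \left(-10\right) 92 = -920$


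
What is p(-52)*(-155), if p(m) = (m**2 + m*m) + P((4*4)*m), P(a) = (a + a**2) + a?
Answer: -107875040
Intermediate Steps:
P(a) = a**2 + 2*a
p(m) = 2*m**2 + 16*m*(2 + 16*m) (p(m) = (m**2 + m*m) + ((4*4)*m)*(2 + (4*4)*m) = (m**2 + m**2) + (16*m)*(2 + 16*m) = 2*m**2 + 16*m*(2 + 16*m))
p(-52)*(-155) = (2*(-52)*(16 + 129*(-52)))*(-155) = (2*(-52)*(16 - 6708))*(-155) = (2*(-52)*(-6692))*(-155) = 695968*(-155) = -107875040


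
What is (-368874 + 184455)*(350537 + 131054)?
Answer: -88814530629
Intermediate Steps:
(-368874 + 184455)*(350537 + 131054) = -184419*481591 = -88814530629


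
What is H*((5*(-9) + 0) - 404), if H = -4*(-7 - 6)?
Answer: -23348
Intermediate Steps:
H = 52 (H = -4*(-13) = 52)
H*((5*(-9) + 0) - 404) = 52*((5*(-9) + 0) - 404) = 52*((-45 + 0) - 404) = 52*(-45 - 404) = 52*(-449) = -23348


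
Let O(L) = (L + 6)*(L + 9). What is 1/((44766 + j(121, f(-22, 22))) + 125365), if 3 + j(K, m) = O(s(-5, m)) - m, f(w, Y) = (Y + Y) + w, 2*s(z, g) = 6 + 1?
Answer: 4/680899 ≈ 5.8746e-6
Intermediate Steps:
s(z, g) = 7/2 (s(z, g) = (6 + 1)/2 = (1/2)*7 = 7/2)
O(L) = (6 + L)*(9 + L)
f(w, Y) = w + 2*Y (f(w, Y) = 2*Y + w = w + 2*Y)
j(K, m) = 463/4 - m (j(K, m) = -3 + ((54 + (7/2)**2 + 15*(7/2)) - m) = -3 + ((54 + 49/4 + 105/2) - m) = -3 + (475/4 - m) = 463/4 - m)
1/((44766 + j(121, f(-22, 22))) + 125365) = 1/((44766 + (463/4 - (-22 + 2*22))) + 125365) = 1/((44766 + (463/4 - (-22 + 44))) + 125365) = 1/((44766 + (463/4 - 1*22)) + 125365) = 1/((44766 + (463/4 - 22)) + 125365) = 1/((44766 + 375/4) + 125365) = 1/(179439/4 + 125365) = 1/(680899/4) = 4/680899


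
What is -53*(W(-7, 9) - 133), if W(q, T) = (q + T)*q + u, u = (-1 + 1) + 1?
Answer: 7738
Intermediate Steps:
u = 1 (u = 0 + 1 = 1)
W(q, T) = 1 + q*(T + q) (W(q, T) = (q + T)*q + 1 = (T + q)*q + 1 = q*(T + q) + 1 = 1 + q*(T + q))
-53*(W(-7, 9) - 133) = -53*((1 + (-7)² + 9*(-7)) - 133) = -53*((1 + 49 - 63) - 133) = -53*(-13 - 133) = -53*(-146) = 7738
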